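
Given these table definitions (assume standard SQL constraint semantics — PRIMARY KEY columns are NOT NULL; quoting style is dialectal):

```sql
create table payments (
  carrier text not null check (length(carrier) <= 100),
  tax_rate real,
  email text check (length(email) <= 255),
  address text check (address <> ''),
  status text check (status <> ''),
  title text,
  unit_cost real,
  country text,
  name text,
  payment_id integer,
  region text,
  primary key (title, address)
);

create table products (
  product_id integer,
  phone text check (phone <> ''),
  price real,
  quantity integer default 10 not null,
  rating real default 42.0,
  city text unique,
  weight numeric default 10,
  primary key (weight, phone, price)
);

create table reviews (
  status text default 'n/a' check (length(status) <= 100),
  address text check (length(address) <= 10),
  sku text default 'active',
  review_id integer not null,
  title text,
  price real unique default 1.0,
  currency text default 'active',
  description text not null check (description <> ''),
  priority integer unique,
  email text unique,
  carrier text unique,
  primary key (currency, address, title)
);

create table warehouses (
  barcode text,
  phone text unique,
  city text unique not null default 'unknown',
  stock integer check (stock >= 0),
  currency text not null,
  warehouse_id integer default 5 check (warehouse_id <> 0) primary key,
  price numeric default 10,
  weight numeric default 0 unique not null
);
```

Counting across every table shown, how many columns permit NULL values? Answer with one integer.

21

payments: 8 nullable (tax_rate, email, status, unit_cost, country, name, payment_id, region — PK (title, address) and explicit NOT NULL columns excluded).
products: 3 nullable (product_id, rating, city — PK (weight, phone, price) and explicit NOT NULL columns excluded).
reviews: 6 nullable (status, sku, price, priority, email, carrier — PK (currency, address, title) and explicit NOT NULL columns excluded).
warehouses: 4 nullable (barcode, phone, stock, price — PK (warehouse_id) and explicit NOT NULL columns excluded).
Total: 8 + 3 + 6 + 4 = 21.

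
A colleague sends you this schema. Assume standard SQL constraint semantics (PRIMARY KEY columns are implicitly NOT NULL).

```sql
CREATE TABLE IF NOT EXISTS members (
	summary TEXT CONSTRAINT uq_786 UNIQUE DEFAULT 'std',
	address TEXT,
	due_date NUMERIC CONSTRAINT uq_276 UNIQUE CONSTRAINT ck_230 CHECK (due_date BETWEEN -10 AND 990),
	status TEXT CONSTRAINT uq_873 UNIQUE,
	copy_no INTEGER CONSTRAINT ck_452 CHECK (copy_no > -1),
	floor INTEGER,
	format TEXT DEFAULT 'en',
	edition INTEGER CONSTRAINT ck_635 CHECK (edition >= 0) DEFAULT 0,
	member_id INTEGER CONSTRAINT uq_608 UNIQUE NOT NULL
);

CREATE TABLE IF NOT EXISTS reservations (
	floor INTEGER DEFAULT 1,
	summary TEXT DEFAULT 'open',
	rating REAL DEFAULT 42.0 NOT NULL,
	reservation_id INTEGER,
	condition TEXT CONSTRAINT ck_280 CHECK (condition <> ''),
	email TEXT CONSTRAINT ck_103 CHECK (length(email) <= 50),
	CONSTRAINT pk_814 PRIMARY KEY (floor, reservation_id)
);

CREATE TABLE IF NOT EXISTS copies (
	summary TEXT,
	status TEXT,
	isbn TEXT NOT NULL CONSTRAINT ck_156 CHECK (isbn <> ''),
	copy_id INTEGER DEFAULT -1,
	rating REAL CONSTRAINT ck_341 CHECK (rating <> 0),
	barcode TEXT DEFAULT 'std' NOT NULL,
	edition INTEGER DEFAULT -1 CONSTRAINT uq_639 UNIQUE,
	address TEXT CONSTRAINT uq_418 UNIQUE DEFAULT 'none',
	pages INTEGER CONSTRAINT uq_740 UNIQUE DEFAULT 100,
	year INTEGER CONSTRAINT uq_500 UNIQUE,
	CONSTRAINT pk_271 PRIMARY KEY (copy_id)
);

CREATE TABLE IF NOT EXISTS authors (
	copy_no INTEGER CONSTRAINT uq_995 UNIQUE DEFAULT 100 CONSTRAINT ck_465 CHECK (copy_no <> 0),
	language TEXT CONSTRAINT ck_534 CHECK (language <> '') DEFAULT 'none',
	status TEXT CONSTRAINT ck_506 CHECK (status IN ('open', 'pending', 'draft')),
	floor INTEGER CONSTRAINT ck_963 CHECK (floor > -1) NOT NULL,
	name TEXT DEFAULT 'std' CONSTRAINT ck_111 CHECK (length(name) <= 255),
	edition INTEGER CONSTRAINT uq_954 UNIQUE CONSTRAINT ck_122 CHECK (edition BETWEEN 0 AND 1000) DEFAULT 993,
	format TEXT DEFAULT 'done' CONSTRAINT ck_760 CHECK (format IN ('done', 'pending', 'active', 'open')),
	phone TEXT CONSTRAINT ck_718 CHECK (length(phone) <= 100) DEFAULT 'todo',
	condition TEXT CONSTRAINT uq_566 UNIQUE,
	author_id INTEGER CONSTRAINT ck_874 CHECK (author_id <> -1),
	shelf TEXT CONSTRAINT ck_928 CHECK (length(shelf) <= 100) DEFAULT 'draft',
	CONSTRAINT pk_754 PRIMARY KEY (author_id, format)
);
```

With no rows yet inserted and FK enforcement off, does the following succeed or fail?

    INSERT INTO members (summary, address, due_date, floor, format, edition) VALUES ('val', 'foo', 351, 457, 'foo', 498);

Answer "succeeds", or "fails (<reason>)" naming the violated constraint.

fails (NOT NULL on member_id)

member_id is omitted from the column list and has no DEFAULT, so it would receive NULL.
But member_id is declared NOT NULL.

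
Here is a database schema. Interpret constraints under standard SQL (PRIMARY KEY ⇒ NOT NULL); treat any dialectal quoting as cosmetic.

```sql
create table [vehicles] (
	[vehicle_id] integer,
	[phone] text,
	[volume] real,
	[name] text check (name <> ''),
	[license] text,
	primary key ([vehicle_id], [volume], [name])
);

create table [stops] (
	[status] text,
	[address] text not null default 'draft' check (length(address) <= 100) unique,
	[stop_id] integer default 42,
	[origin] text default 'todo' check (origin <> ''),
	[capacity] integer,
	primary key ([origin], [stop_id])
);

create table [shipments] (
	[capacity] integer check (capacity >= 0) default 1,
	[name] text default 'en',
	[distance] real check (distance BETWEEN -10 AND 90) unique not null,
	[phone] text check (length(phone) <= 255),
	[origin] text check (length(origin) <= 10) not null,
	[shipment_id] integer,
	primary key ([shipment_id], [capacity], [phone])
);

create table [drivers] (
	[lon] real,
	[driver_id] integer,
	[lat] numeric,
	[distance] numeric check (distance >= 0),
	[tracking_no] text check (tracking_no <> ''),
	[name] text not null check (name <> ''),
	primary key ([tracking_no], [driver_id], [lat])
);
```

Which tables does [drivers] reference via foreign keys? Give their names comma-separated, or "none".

none

No column in drivers has a REFERENCES clause.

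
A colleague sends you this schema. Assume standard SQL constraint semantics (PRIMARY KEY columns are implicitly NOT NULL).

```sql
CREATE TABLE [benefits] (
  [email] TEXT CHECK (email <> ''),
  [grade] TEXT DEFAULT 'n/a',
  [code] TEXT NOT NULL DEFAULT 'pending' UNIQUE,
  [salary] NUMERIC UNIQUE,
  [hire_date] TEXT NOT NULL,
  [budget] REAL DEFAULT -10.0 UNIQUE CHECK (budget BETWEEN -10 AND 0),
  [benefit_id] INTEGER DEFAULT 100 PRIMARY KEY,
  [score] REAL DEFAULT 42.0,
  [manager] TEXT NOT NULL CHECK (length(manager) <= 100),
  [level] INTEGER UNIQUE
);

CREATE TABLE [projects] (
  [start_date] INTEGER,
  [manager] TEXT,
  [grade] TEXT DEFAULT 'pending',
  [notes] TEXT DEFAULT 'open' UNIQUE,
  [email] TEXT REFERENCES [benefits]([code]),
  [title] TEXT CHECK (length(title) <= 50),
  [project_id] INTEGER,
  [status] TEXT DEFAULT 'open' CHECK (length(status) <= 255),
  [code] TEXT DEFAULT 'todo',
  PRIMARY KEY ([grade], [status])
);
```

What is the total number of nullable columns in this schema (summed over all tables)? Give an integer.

benefits: 6 nullable (email, grade, salary, budget, score, level — PK (benefit_id) and explicit NOT NULL columns excluded).
projects: 7 nullable (start_date, manager, notes, email, title, project_id, code — PK (grade, status) and explicit NOT NULL columns excluded).
Total: 6 + 7 = 13.

13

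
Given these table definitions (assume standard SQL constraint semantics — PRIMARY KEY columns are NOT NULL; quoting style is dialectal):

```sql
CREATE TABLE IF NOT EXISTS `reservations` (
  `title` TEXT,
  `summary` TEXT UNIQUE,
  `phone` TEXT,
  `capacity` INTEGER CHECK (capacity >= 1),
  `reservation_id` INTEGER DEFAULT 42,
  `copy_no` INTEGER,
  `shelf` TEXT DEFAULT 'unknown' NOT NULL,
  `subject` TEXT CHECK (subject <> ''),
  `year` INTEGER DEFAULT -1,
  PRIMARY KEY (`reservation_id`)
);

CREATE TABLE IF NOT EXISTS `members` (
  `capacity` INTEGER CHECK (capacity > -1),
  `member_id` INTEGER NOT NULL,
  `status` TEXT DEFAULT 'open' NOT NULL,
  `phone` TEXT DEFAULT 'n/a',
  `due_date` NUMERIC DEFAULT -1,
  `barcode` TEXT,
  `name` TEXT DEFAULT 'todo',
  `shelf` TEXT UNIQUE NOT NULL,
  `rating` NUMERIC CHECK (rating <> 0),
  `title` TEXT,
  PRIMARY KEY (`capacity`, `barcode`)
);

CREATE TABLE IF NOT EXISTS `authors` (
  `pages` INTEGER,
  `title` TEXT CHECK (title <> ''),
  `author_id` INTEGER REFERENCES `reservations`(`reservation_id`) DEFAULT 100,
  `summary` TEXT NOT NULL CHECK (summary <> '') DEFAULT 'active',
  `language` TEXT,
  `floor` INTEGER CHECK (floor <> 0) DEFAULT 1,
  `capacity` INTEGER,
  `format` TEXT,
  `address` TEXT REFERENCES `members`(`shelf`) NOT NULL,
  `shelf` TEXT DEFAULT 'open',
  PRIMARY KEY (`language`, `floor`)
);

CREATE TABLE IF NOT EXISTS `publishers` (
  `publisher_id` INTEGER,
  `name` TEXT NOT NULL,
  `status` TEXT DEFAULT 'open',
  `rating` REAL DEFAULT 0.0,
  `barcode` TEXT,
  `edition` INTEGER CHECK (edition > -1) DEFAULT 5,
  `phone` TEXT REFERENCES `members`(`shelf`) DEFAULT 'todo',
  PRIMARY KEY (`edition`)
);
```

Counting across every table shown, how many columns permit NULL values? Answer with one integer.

reservations: 7 nullable (title, summary, phone, capacity, copy_no, subject, year — PK (reservation_id) and explicit NOT NULL columns excluded).
members: 5 nullable (phone, due_date, name, rating, title — PK (capacity, barcode) and explicit NOT NULL columns excluded).
authors: 6 nullable (pages, title, author_id, capacity, format, shelf — PK (language, floor) and explicit NOT NULL columns excluded).
publishers: 5 nullable (publisher_id, status, rating, barcode, phone — PK (edition) and explicit NOT NULL columns excluded).
Total: 7 + 5 + 6 + 5 = 23.

23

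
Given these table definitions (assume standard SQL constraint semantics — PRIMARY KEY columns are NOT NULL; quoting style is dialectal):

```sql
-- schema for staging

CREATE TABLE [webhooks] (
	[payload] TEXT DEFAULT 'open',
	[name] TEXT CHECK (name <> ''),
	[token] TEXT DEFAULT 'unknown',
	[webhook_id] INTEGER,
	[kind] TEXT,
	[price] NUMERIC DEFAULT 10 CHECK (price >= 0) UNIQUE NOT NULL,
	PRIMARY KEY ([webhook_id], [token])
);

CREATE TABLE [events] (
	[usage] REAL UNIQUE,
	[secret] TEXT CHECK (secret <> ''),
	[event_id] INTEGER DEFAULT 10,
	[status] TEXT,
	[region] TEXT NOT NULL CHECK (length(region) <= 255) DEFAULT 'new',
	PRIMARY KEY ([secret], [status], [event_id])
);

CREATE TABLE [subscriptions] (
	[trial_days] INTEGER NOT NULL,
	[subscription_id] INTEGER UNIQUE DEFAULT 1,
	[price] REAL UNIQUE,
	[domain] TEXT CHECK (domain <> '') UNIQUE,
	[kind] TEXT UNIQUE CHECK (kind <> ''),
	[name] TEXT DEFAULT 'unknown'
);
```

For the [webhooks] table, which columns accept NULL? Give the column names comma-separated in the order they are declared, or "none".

payload, name, kind

- payload: DEFAULT only fills an omitted column; an explicit NULL is still allowed → nullable.
- name: CHECK does not forbid NULL (a CHECK constraint passes when its expression is NULL) → nullable.
- token: part of the PRIMARY KEY, which implies NOT NULL → not nullable.
- webhook_id: part of the PRIMARY KEY, which implies NOT NULL → not nullable.
- kind: no NOT NULL constraint applies → nullable.
- price: declared NOT NULL → not nullable.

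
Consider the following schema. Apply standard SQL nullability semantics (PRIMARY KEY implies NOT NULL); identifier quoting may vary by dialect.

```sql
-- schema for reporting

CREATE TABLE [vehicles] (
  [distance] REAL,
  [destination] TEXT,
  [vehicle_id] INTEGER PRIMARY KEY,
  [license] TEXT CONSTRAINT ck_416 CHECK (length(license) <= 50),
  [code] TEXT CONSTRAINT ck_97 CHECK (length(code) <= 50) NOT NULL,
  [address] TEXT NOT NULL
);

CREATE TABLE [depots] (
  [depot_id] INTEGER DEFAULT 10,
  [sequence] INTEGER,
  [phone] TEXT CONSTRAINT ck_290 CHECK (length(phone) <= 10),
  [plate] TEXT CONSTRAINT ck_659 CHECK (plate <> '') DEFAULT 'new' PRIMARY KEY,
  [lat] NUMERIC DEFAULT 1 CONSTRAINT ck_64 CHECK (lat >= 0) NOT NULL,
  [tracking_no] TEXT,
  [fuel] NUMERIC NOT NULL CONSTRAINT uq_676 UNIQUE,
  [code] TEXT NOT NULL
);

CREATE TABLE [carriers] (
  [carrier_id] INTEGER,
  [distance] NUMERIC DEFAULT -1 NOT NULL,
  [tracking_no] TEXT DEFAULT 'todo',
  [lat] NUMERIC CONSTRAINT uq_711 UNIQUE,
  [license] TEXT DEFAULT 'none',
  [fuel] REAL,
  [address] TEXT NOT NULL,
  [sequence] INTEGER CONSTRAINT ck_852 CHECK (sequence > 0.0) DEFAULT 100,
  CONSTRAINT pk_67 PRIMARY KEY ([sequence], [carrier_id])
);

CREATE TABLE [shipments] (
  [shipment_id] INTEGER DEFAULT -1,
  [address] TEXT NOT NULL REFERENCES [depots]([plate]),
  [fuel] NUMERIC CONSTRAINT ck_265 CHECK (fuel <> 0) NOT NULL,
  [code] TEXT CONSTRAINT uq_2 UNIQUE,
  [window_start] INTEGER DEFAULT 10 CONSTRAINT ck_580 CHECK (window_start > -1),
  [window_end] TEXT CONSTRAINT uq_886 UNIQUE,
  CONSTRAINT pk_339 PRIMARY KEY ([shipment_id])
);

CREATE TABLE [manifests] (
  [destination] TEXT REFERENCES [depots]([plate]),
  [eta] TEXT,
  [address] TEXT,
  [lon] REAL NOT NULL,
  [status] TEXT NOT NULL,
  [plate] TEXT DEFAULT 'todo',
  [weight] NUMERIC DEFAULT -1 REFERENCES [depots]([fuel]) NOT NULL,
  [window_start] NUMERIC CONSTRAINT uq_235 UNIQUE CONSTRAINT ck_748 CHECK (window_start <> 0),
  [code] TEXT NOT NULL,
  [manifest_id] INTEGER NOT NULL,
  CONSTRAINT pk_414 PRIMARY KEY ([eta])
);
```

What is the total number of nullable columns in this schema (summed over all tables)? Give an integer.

vehicles: 3 nullable (distance, destination, license — PK (vehicle_id) and explicit NOT NULL columns excluded).
depots: 4 nullable (depot_id, sequence, phone, tracking_no — PK (plate) and explicit NOT NULL columns excluded).
carriers: 4 nullable (tracking_no, lat, license, fuel — PK (sequence, carrier_id) and explicit NOT NULL columns excluded).
shipments: 3 nullable (code, window_start, window_end — PK (shipment_id) and explicit NOT NULL columns excluded).
manifests: 4 nullable (destination, address, plate, window_start — PK (eta) and explicit NOT NULL columns excluded).
Total: 3 + 4 + 4 + 3 + 4 = 18.

18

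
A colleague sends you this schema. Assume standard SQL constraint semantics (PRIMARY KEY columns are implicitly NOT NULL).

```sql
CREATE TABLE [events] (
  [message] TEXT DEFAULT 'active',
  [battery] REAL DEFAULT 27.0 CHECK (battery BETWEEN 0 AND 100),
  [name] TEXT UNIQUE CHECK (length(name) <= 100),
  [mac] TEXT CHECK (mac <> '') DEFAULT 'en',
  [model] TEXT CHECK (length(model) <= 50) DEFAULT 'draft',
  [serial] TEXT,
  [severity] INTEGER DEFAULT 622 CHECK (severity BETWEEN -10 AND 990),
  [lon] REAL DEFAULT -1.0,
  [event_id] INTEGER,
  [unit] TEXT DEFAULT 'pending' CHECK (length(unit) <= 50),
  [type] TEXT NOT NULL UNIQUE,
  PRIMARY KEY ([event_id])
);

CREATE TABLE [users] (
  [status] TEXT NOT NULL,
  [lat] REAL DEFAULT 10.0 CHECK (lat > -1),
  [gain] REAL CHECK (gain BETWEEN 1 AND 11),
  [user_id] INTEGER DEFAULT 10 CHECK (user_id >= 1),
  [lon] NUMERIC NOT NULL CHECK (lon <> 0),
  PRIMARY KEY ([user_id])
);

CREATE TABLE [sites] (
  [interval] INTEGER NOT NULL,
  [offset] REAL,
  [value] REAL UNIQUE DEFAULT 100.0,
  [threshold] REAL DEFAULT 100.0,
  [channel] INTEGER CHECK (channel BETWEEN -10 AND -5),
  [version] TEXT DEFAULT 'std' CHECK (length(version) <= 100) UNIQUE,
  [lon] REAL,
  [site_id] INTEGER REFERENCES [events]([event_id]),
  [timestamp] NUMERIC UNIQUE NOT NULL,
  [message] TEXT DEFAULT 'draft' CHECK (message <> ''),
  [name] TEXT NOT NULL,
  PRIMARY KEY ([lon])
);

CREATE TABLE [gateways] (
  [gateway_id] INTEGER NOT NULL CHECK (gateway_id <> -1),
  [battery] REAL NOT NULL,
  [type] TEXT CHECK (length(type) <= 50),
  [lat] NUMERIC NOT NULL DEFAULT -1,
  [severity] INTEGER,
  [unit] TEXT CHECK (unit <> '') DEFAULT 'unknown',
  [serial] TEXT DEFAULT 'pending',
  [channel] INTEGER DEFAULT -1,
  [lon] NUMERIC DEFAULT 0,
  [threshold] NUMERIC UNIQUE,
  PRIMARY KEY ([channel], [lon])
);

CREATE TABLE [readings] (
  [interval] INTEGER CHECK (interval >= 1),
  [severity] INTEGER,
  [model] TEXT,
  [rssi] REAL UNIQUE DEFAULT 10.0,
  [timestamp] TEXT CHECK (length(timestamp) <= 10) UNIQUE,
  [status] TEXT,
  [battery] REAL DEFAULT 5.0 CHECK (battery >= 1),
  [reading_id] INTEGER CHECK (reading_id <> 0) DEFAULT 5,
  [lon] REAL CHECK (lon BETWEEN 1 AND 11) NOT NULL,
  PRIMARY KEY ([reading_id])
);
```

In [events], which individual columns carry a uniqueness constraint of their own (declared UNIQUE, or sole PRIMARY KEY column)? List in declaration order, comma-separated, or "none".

- message: no UNIQUE or single-column PK constraint.
- battery: no UNIQUE or single-column PK constraint.
- name: declared UNIQUE → unique.
- mac: no UNIQUE or single-column PK constraint.
- model: no UNIQUE or single-column PK constraint.
- serial: no UNIQUE or single-column PK constraint.
- severity: no UNIQUE or single-column PK constraint.
- lon: no UNIQUE or single-column PK constraint.
- event_id: single-column PRIMARY KEY → unique.
- unit: no UNIQUE or single-column PK constraint.
- type: declared UNIQUE → unique.

name, event_id, type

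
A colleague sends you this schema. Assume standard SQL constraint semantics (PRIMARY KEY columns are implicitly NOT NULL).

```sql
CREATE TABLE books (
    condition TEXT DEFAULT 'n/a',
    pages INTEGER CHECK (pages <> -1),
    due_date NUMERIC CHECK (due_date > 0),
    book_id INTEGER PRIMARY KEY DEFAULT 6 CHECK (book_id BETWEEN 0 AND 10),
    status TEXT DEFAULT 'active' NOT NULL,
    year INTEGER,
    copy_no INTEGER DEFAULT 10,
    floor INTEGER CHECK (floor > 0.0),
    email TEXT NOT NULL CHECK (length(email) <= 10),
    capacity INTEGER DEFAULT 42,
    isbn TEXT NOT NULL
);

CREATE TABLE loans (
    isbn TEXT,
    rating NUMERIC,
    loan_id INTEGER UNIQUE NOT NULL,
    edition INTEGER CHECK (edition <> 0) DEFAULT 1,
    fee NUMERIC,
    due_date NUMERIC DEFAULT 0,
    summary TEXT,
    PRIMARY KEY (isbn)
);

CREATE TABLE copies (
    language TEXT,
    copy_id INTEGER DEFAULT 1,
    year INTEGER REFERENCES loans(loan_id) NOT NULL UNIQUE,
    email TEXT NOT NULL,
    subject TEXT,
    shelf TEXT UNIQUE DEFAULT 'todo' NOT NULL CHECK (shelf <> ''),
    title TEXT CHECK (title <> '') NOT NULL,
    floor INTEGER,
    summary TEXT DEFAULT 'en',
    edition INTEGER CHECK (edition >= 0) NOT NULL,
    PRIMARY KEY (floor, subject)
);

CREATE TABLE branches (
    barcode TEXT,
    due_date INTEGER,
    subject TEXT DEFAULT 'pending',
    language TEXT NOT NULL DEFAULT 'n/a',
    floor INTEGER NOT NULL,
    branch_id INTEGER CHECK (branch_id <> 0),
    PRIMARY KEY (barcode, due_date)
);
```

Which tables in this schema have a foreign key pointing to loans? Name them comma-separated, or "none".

- copies.year references loans(loan_id).

copies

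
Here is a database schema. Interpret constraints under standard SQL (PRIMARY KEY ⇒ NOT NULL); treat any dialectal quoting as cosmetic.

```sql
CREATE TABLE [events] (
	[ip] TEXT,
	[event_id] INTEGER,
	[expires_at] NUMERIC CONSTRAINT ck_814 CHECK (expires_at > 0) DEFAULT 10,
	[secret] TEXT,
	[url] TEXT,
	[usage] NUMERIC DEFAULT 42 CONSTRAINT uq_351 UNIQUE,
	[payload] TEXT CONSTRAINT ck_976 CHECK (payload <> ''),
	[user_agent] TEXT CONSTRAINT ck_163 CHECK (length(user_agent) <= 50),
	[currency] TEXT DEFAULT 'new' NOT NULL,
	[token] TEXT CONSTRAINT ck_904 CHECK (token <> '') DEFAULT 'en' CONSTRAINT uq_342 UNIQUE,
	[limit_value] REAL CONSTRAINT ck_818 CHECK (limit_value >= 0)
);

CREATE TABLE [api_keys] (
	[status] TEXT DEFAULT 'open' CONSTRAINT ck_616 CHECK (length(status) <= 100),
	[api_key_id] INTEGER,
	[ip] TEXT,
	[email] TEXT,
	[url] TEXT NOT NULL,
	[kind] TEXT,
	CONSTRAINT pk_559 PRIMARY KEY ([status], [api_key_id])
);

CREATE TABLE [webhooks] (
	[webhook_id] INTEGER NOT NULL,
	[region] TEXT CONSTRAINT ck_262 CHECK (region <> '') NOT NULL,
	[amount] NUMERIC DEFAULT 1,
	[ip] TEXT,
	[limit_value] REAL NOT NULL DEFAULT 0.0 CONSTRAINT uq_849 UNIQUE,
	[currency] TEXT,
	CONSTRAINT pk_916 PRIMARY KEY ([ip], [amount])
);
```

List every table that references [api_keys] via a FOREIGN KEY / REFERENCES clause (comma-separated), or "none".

none

No REFERENCES clause anywhere in the schema names api_keys.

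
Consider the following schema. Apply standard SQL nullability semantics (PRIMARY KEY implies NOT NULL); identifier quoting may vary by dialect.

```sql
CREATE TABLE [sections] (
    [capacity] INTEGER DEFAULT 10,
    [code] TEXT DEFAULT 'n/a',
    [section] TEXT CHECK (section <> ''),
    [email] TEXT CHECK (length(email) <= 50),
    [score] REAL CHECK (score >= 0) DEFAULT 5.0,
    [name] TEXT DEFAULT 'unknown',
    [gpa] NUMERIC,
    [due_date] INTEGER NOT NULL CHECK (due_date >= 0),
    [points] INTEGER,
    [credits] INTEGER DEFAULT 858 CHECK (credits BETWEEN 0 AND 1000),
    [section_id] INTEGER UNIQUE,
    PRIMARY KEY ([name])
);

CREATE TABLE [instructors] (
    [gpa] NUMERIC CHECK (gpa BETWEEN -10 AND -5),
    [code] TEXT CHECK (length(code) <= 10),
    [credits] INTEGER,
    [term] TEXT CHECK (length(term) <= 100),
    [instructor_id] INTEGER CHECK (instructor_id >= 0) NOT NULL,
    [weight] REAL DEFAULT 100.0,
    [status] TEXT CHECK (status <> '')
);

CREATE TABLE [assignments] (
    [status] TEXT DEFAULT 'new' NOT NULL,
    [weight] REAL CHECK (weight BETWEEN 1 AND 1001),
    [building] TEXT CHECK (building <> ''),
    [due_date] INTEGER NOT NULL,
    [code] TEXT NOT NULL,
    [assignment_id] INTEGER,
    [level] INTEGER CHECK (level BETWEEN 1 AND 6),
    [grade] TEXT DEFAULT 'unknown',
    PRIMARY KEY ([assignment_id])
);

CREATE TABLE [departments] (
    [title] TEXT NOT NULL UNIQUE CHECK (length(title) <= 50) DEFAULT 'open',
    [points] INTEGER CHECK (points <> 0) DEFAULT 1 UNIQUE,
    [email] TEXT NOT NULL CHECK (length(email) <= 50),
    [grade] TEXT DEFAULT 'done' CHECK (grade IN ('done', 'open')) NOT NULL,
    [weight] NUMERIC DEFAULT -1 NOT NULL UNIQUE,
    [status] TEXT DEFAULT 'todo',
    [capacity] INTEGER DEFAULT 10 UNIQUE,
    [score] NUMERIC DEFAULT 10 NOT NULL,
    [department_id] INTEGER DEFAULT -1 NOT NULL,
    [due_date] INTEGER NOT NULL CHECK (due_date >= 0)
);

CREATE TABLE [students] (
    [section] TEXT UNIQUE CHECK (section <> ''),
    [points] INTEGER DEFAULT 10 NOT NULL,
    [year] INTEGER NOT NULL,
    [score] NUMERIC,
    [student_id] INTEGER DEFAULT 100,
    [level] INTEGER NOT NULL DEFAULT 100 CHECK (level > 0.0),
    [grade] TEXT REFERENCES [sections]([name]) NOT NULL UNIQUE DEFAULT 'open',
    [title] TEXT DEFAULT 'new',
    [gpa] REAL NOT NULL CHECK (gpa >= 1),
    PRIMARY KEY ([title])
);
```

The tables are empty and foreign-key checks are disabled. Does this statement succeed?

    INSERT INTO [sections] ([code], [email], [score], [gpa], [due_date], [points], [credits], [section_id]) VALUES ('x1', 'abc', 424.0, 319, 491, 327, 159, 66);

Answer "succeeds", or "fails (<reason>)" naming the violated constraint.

succeeds

NOT NULL columns: due_date is supplied; name defaults to 'unknown'.
CHECK constraints: 'abc' satisfies (length(email) <= 50); 424.0 satisfies (score >= 0); 491 satisfies (due_date >= 0); 159 satisfies (credits BETWEEN 0 AND 1000).
No constraint is violated.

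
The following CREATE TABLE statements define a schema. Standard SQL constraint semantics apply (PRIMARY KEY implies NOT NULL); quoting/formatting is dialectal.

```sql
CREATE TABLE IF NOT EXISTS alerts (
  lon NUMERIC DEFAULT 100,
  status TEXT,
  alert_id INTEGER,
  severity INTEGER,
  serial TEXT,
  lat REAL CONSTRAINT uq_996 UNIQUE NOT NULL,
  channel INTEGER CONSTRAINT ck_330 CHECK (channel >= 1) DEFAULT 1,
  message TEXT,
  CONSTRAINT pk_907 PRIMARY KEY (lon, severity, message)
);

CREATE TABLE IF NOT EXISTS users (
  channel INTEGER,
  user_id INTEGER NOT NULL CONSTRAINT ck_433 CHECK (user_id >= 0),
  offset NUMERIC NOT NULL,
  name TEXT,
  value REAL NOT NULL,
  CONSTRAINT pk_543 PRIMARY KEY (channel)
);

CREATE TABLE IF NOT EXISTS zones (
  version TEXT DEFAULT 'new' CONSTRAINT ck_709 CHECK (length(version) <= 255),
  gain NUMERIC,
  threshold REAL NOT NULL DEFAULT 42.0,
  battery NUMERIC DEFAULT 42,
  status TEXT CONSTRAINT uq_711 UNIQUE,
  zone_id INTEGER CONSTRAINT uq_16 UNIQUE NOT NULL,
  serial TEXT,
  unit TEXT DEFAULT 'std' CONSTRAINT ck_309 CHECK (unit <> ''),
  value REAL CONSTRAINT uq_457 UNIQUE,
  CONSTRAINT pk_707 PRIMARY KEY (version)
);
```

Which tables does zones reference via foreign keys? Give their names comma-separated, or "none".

none

No column in zones has a REFERENCES clause.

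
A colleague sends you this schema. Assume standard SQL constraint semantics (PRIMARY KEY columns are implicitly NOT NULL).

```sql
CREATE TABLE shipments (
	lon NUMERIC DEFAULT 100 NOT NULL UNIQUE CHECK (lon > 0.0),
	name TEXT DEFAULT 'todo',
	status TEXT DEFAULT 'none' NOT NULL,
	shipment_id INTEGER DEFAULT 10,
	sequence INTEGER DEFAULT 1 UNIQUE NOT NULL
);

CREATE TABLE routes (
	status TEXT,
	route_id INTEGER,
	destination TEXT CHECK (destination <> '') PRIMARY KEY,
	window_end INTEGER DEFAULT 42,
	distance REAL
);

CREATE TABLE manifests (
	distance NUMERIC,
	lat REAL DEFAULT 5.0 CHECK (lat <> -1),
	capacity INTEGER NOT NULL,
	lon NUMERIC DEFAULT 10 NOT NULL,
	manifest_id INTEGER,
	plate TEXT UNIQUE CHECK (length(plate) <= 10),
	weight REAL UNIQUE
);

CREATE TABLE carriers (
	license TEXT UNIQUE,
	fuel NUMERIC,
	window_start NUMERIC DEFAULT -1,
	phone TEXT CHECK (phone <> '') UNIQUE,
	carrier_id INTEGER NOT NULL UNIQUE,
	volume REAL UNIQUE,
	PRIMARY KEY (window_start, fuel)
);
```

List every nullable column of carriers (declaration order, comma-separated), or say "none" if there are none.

license, phone, volume

- license: UNIQUE does not imply NOT NULL → nullable.
- fuel: part of the PRIMARY KEY, which implies NOT NULL → not nullable.
- window_start: part of the PRIMARY KEY, which implies NOT NULL → not nullable.
- phone: CHECK does not forbid NULL (a CHECK constraint passes when its expression is NULL) → nullable.
- carrier_id: declared NOT NULL → not nullable.
- volume: UNIQUE does not imply NOT NULL → nullable.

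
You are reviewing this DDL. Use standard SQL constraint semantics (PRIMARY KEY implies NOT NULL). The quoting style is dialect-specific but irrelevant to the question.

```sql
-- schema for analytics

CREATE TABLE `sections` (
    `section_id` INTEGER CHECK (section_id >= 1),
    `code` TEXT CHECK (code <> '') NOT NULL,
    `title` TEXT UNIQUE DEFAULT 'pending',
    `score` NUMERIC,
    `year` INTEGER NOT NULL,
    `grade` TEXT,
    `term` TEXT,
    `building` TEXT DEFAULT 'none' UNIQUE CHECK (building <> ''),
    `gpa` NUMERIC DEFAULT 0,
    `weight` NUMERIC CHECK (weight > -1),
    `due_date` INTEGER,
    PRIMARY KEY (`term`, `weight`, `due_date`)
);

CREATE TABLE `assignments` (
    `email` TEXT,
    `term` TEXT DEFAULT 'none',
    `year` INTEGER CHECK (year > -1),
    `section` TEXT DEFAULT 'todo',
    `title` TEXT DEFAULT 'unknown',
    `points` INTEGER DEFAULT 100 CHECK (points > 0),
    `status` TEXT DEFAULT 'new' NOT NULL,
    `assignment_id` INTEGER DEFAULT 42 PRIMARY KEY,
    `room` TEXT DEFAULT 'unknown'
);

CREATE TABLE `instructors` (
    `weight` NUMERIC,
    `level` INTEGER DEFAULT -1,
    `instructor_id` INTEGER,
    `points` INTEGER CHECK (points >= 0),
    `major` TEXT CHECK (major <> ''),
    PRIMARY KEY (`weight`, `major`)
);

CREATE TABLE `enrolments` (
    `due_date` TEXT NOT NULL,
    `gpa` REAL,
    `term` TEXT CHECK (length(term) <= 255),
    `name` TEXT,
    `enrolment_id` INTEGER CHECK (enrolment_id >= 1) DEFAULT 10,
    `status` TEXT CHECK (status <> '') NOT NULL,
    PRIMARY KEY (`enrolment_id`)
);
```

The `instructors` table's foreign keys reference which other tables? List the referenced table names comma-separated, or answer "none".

none

No column in instructors has a REFERENCES clause.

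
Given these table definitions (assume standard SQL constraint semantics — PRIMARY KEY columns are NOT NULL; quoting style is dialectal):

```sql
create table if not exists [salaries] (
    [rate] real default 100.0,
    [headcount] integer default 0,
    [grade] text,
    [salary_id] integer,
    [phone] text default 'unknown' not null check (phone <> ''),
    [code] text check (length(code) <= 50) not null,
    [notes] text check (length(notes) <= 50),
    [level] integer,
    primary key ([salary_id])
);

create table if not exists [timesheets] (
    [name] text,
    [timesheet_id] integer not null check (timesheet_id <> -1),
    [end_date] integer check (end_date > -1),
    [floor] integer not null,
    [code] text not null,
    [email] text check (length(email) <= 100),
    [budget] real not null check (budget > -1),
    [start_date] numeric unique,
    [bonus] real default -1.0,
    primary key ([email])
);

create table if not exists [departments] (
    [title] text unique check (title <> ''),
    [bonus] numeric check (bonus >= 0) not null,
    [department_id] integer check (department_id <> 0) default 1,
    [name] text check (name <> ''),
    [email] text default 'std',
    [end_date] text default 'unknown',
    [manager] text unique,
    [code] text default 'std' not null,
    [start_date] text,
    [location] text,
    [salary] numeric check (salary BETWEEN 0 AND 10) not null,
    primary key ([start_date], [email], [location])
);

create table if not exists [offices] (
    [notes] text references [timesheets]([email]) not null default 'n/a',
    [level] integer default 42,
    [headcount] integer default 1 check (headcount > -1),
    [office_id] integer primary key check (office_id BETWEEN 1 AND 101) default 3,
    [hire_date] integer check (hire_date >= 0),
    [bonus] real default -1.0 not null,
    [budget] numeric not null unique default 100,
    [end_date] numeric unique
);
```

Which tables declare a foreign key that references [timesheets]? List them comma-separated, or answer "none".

offices

- offices.notes references timesheets(email).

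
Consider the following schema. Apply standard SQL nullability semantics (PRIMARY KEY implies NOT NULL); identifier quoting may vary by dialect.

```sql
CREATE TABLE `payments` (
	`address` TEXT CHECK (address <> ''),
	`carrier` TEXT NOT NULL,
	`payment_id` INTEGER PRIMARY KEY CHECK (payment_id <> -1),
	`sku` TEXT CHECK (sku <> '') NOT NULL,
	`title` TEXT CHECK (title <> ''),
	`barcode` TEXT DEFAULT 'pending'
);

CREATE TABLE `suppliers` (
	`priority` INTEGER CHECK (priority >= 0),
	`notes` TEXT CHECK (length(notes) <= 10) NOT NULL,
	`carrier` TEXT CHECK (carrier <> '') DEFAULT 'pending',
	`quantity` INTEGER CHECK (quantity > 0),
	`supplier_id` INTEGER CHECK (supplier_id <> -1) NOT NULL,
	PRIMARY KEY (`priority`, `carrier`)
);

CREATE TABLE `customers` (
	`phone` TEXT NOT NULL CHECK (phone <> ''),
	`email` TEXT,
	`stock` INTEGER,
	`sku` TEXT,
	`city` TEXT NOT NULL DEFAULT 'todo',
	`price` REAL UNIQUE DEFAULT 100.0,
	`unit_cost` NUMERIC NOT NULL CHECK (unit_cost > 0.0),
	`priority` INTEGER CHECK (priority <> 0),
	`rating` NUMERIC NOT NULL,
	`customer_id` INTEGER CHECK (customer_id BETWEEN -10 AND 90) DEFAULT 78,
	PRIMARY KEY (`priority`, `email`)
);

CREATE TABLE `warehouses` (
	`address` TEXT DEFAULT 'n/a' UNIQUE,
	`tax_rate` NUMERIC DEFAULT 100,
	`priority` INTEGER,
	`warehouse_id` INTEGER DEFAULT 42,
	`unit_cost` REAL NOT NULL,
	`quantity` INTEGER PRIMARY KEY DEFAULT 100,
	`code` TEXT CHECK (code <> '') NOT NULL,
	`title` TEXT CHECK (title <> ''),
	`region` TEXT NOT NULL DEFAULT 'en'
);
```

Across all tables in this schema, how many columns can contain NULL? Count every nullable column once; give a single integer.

13

payments: 3 nullable (address, title, barcode — PK (payment_id) and explicit NOT NULL columns excluded).
suppliers: 1 nullable (quantity — PK (priority, carrier) and explicit NOT NULL columns excluded).
customers: 4 nullable (stock, sku, price, customer_id — PK (priority, email) and explicit NOT NULL columns excluded).
warehouses: 5 nullable (address, tax_rate, priority, warehouse_id, title — PK (quantity) and explicit NOT NULL columns excluded).
Total: 3 + 1 + 4 + 5 = 13.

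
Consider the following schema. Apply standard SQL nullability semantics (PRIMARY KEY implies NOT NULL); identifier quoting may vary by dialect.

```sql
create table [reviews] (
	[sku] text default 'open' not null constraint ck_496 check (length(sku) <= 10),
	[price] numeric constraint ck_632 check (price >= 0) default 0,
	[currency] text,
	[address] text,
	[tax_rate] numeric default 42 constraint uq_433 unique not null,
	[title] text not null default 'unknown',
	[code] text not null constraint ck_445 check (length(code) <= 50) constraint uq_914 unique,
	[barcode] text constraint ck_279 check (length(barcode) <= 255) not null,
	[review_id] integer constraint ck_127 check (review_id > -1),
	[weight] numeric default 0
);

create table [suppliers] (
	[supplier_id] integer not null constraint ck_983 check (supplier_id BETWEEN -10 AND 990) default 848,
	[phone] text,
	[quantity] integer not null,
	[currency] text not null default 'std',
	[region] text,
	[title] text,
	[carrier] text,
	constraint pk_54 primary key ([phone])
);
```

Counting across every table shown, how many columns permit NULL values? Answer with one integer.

reviews: 5 nullable (price, currency, address, review_id, weight — PK none and explicit NOT NULL columns excluded).
suppliers: 3 nullable (region, title, carrier — PK (phone) and explicit NOT NULL columns excluded).
Total: 5 + 3 = 8.

8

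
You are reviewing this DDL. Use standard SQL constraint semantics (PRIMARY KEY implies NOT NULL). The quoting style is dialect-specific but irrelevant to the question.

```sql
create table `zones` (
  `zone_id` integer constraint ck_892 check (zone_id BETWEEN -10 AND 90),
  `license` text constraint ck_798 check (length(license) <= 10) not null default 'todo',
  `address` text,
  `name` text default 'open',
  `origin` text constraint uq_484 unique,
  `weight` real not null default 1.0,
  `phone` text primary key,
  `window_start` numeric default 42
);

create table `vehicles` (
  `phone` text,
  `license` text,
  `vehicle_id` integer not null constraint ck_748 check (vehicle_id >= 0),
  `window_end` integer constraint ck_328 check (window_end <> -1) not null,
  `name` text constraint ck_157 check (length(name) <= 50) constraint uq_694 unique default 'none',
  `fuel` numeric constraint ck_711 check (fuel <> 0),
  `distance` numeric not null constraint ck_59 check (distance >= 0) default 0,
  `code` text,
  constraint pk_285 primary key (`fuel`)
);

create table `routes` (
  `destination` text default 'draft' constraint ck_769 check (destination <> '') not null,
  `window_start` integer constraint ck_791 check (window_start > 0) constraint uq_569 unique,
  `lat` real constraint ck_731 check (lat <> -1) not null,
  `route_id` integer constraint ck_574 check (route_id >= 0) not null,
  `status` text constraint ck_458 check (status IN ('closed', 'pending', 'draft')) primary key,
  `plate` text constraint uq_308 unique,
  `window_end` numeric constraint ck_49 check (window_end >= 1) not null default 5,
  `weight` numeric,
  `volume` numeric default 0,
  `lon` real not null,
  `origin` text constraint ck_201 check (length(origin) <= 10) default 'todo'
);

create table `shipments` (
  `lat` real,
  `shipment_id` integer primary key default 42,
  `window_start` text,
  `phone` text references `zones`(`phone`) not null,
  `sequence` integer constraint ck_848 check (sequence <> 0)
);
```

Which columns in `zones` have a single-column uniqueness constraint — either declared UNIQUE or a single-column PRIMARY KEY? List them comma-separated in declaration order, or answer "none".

- zone_id: no UNIQUE or single-column PK constraint.
- license: no UNIQUE or single-column PK constraint.
- address: no UNIQUE or single-column PK constraint.
- name: no UNIQUE or single-column PK constraint.
- origin: declared UNIQUE → unique.
- weight: no UNIQUE or single-column PK constraint.
- phone: single-column PRIMARY KEY → unique.
- window_start: no UNIQUE or single-column PK constraint.

origin, phone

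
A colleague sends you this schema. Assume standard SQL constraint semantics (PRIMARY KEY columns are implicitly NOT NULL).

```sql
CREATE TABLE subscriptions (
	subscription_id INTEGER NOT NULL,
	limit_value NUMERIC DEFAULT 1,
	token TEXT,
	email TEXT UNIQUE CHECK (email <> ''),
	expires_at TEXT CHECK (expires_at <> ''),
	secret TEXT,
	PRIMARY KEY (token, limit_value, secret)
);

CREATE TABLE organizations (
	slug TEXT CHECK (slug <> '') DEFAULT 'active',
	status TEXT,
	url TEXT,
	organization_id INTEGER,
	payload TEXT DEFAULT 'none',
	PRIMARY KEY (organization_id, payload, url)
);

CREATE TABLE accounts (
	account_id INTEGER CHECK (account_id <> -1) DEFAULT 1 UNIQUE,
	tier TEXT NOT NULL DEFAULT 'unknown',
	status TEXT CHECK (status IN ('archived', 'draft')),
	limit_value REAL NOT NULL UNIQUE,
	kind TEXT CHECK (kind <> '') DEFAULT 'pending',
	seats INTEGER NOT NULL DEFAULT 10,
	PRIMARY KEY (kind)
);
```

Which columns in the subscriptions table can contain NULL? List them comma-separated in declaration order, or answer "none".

- subscription_id: declared NOT NULL → not nullable.
- limit_value: part of the PRIMARY KEY, which implies NOT NULL → not nullable.
- token: part of the PRIMARY KEY, which implies NOT NULL → not nullable.
- email: CHECK does not forbid NULL (a CHECK constraint passes when its expression is NULL) → nullable.
- expires_at: CHECK does not forbid NULL (a CHECK constraint passes when its expression is NULL) → nullable.
- secret: part of the PRIMARY KEY, which implies NOT NULL → not nullable.

email, expires_at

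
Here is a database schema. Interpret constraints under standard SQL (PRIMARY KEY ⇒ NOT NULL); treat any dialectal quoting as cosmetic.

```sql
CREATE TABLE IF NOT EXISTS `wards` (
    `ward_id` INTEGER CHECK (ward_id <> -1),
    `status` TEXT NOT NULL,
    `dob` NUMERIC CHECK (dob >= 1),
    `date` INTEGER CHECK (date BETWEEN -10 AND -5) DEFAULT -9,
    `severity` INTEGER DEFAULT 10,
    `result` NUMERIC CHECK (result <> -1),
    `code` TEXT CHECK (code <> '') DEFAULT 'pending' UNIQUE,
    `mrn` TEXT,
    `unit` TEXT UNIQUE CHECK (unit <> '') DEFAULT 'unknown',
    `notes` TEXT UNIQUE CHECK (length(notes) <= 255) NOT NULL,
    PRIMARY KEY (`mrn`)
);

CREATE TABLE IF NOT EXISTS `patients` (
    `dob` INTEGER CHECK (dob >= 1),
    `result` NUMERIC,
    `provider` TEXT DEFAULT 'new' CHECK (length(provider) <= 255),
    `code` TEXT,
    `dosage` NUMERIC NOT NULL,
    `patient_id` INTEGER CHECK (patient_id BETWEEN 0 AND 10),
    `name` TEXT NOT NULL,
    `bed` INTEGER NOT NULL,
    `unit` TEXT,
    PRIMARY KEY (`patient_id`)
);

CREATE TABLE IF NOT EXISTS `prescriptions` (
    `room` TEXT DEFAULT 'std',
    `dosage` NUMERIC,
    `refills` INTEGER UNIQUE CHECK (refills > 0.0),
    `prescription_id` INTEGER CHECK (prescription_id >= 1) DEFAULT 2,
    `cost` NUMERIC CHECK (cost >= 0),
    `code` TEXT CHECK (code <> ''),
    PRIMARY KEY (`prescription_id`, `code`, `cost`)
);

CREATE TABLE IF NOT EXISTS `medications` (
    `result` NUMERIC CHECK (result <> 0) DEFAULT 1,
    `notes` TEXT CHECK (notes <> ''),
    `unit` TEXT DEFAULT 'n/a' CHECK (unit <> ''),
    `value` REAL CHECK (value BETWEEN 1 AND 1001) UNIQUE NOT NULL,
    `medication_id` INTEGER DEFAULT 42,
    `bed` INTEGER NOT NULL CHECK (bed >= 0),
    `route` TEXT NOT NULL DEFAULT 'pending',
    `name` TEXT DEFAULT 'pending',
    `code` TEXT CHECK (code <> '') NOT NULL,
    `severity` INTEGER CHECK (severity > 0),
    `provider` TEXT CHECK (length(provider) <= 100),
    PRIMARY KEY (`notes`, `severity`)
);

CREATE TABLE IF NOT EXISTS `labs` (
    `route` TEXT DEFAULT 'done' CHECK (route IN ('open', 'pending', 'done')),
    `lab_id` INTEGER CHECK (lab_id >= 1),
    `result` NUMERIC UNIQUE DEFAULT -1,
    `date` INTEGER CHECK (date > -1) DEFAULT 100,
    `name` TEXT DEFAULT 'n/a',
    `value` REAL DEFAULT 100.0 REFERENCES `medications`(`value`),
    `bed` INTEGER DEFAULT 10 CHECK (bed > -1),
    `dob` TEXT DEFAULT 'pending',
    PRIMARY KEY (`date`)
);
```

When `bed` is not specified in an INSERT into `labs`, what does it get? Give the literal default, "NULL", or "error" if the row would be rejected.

bed has an explicit DEFAULT 10.
When the column is omitted from an INSERT, that default is used.

10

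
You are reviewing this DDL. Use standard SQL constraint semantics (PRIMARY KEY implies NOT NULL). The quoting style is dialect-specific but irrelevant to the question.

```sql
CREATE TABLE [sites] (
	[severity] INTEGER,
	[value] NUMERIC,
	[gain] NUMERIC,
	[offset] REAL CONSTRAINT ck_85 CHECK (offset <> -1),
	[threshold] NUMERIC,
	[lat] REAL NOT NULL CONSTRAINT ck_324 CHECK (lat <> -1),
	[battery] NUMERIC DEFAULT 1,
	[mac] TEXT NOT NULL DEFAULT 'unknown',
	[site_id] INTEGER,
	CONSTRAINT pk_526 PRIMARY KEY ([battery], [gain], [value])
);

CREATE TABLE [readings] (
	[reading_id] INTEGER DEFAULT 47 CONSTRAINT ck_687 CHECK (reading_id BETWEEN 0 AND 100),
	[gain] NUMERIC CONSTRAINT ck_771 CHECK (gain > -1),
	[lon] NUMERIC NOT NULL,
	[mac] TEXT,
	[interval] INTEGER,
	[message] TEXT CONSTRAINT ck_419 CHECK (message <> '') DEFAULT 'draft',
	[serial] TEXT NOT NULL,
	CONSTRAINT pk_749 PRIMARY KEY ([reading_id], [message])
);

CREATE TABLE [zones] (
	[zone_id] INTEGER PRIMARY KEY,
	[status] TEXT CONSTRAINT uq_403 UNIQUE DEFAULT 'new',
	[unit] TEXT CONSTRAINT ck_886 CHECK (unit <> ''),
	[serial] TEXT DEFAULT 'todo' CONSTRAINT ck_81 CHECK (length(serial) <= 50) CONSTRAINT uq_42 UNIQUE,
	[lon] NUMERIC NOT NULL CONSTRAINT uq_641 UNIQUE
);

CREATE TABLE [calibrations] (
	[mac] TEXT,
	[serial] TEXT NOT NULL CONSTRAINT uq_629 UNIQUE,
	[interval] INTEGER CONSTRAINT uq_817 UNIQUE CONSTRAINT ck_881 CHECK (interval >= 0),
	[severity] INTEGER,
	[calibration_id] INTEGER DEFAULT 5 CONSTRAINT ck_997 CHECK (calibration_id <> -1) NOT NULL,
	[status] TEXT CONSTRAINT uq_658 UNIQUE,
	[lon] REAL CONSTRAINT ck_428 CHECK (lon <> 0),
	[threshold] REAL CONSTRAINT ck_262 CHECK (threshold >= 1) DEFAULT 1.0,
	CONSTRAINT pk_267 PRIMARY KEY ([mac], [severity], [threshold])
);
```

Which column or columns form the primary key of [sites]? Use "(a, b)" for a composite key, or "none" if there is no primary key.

A table-level PRIMARY KEY clause names 3 columns: battery, gain, value.
This is a composite key — the combination is unique, not each column individually.

(battery, gain, value)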